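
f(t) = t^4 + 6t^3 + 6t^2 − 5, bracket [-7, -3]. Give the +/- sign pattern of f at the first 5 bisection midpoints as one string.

+---+

m = -5, f(m) = 20 (+); new bracket [-5, -3]
m = -4, f(m) = -37 (−); new bracket [-5, -4]
m = -4.5, f(m) = -20.1875 (−); new bracket [-5, -4.5]
m = -4.75, f(m) = -3.5898 (−); new bracket [-5, -4.75]
m = -4.875, f(m) = 7.2542 (+); new bracket [-4.875, -4.75]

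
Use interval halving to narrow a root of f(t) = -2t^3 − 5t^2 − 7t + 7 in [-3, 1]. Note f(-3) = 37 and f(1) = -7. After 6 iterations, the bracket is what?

[0.625, 0.6875]

m = -1, f(m) = 11 (+); new bracket [-1, 1]
m = 0, f(m) = 7 (+); new bracket [0, 1]
m = 0.5, f(m) = 2 (+); new bracket [0.5, 1]
m = 0.75, f(m) = -1.9062 (−); new bracket [0.5, 0.75]
m = 0.625, f(m) = 0.1836 (+); new bracket [0.625, 0.75]
m = 0.6875, f(m) = -0.8257 (−); new bracket [0.625, 0.6875]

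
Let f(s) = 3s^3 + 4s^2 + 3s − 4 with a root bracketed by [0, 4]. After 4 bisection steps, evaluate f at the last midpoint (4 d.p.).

s = 2 gives f = 42, positive; keep [0, 2]
s = 1 gives f = 6, positive; keep [0, 1]
s = 0.5 gives f = -1.125, negative; keep [0.5, 1]
s = 0.75 gives f = 1.7656, positive; keep [0.5, 0.75]

1.7656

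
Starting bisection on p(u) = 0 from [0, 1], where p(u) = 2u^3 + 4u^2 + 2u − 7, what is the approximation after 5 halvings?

p(0.5) = -4.75 < 0, so the root lies in [0.5, 1]
p(0.75) = -2.40625 < 0, so the root lies in [0.75, 1]
p(0.875) = -0.847656 < 0, so the root lies in [0.875, 1]
p(0.9375) = 0.0386 > 0, so the root lies in [0.875, 0.9375]
p(0.90625) = -0.4138 < 0, so the root lies in [0.90625, 0.9375]

0.90625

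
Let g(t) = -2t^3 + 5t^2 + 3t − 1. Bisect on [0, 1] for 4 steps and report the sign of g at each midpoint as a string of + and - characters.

++--

t = 0.5 gives g = 1.5, positive; keep [0, 0.5]
t = 0.25 gives g = 0.03125, positive; keep [0, 0.25]
t = 0.125 gives g = -0.550781, negative; keep [0.125, 0.25]
t = 0.1875 gives g = -0.2749, negative; keep [0.1875, 0.25]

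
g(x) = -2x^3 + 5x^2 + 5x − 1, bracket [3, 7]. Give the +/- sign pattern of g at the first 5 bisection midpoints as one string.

----+

midpoint 5: g = -101 < 0 → [3, 5]
midpoint 4: g = -29 < 0 → [3, 4]
midpoint 3.5: g = -8 < 0 → [3, 3.5]
midpoint 3.25: g = -0.5938 < 0 → [3, 3.25]
midpoint 3.125: g = 2.418 > 0 → [3.125, 3.25]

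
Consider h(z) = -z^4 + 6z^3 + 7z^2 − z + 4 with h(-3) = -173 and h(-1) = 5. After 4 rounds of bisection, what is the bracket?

midpoint -2: h = -30 < 0 → [-2, -1]
midpoint -1.5: h = -4.0625 < 0 → [-1.5, -1]
midpoint -1.25: h = 2.027344 > 0 → [-1.5, -1.25]
midpoint -1.375: h = -0.5627 < 0 → [-1.375, -1.25]

[-1.375, -1.25]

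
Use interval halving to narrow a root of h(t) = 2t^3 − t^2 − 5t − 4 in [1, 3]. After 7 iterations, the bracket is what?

h(2) = -2 < 0, so the root lies in [2, 3]
h(2.5) = 8.5 > 0, so the root lies in [2, 2.5]
h(2.25) = 2.46875 > 0, so the root lies in [2, 2.25]
h(2.125) = 0.0508 > 0, so the root lies in [2, 2.125]
h(2.0625) = -1.019 < 0, so the root lies in [2.0625, 2.125]
h(2.09375) = -0.4954 < 0, so the root lies in [2.09375, 2.125]
h(2.109375) = -0.2252 < 0, so the root lies in [2.109375, 2.125]

[2.109375, 2.125]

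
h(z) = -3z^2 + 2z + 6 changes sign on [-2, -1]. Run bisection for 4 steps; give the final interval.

m = -1.5, h(m) = -3.75 (−); new bracket [-1.5, -1]
m = -1.25, h(m) = -1.1875 (−); new bracket [-1.25, -1]
m = -1.125, h(m) = -0.046875 (−); new bracket [-1.125, -1]
m = -1.0625, h(m) = 0.4883 (+); new bracket [-1.125, -1.0625]

[-1.125, -1.0625]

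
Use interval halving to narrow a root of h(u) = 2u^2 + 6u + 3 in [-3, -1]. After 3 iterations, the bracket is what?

[-2.5, -2.25]

midpoint -2: h = -1 < 0 → [-3, -2]
midpoint -2.5: h = 0.5 > 0 → [-2.5, -2]
midpoint -2.25: h = -0.375 < 0 → [-2.5, -2.25]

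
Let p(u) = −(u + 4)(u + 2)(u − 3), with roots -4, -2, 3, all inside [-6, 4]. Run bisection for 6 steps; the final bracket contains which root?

3

p(-1) = 12 > 0, so the root lies in [-1, 4]
p(1.5) = 28.875 > 0, so the root lies in [1.5, 4]
p(2.75) = 8.015625 > 0, so the root lies in [2.75, 4]
p(3.375) = -14.8652 < 0, so the root lies in [2.75, 3.375]
p(3.0625) = -2.2346 < 0, so the root lies in [2.75, 3.0625]
p(2.90625) = 3.1766 > 0, so the root lies in [2.90625, 3.0625]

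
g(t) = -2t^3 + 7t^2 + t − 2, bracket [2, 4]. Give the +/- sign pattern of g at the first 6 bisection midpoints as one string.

++---+

t = 3 gives g = 10, positive; keep [3, 4]
t = 3.5 gives g = 1.5, positive; keep [3.5, 4]
t = 3.75 gives g = -5.28125, negative; keep [3.5, 3.75]
t = 3.625 gives g = -1.6602, negative; keep [3.5, 3.625]
t = 3.5625 gives g = -0.0239, negative; keep [3.5, 3.5625]
t = 3.53125 gives g = 0.7519, positive; keep [3.53125, 3.5625]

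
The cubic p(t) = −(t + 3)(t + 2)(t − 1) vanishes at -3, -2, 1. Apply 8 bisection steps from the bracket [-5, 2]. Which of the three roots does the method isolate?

midpoint -1.5: p = 1.875 > 0 → [-1.5, 2]
midpoint 0.25: p = 5.484375 > 0 → [0.25, 2]
midpoint 1.125: p = -1.611328 < 0 → [0.25, 1.125]
midpoint 0.6875: p = 3.0969 > 0 → [0.6875, 1.125]
midpoint 0.90625: p = 1.0643 > 0 → [0.90625, 1.125]
midpoint 1.015625: p = -0.1892 < 0 → [0.90625, 1.015625]
midpoint 0.9609375: p = 0.4581 > 0 → [0.9609375, 1.015625]
midpoint 0.98828125: p = 0.1397 > 0 → [0.98828125, 1.015625]

1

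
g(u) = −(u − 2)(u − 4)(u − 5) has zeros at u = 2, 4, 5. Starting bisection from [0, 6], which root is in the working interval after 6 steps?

g(3) = -2 < 0, so the root lies in [0, 3]
g(1.5) = 4.375 > 0, so the root lies in [1.5, 3]
g(2.25) = -1.203125 < 0, so the root lies in [1.5, 2.25]
g(1.875) = 0.8301 > 0, so the root lies in [1.875, 2.25]
g(2.0625) = -0.3557 < 0, so the root lies in [1.875, 2.0625]
g(1.96875) = 0.1924 > 0, so the root lies in [1.96875, 2.0625]

2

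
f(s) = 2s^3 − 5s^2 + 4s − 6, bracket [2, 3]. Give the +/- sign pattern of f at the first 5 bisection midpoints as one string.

m = 2.5, f(m) = 4 (+); new bracket [2, 2.5]
m = 2.25, f(m) = 0.46875 (+); new bracket [2, 2.25]
m = 2.125, f(m) = -0.886719 (−); new bracket [2.125, 2.25]
m = 2.1875, f(m) = -0.2407 (−); new bracket [2.1875, 2.25]
m = 2.21875, f(m) = 0.1059 (+); new bracket [2.1875, 2.21875]

++--+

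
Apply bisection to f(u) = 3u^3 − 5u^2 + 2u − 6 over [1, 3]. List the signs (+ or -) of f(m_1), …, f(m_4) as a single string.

f(2) = 2 > 0, so the root lies in [1, 2]
f(1.5) = -4.125 < 0, so the root lies in [1.5, 2]
f(1.75) = -1.734375 < 0, so the root lies in [1.75, 2]
f(1.875) = -0.0527 < 0, so the root lies in [1.875, 2]

+---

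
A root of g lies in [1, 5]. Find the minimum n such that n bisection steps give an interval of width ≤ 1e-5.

19

Width after n steps is 4/2^n. Need 2^n ≥ 4/1e-5 = 400000.
2^18 = 262144 < 400000 ≤ 2^19 = 524288, so n = 19.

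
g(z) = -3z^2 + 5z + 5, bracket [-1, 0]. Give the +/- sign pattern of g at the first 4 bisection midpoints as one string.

z = -0.5 gives g = 1.75, positive; keep [-1, -0.5]
z = -0.75 gives g = -0.4375, negative; keep [-0.75, -0.5]
z = -0.625 gives g = 0.703125, positive; keep [-0.75, -0.625]
z = -0.6875 gives g = 0.1445, positive; keep [-0.75, -0.6875]

+-++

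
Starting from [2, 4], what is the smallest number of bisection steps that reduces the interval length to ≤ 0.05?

6

Width after n steps is 2/2^n. Need 2^n ≥ 2/0.05 = 40.
2^5 = 32 < 40 ≤ 2^6 = 64, so n = 6.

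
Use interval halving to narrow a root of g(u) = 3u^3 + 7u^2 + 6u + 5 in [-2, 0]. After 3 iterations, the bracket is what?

[-1.75, -1.5]

m = -1, g(m) = 3 (+); new bracket [-2, -1]
m = -1.5, g(m) = 1.625 (+); new bracket [-2, -1.5]
m = -1.75, g(m) = -0.140625 (−); new bracket [-1.75, -1.5]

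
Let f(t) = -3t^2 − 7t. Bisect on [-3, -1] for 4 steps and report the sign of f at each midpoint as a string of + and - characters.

+-+-

t = -2 gives f = 2, positive; keep [-3, -2]
t = -2.5 gives f = -1.25, negative; keep [-2.5, -2]
t = -2.25 gives f = 0.5625, positive; keep [-2.5, -2.25]
t = -2.375 gives f = -0.2969, negative; keep [-2.375, -2.25]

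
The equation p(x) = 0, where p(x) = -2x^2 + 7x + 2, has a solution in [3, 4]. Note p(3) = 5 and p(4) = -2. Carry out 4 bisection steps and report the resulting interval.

midpoint 3.5: p = 2 > 0 → [3.5, 4]
midpoint 3.75: p = 0.125 > 0 → [3.75, 4]
midpoint 3.875: p = -0.90625 < 0 → [3.75, 3.875]
midpoint 3.8125: p = -0.3828 < 0 → [3.75, 3.8125]

[3.75, 3.8125]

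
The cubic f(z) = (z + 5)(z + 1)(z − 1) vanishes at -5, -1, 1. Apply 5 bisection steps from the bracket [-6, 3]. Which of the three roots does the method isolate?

-5

midpoint -1.5: f = 4.375 > 0 → [-6, -1.5]
midpoint -3.75: f = 16.328125 > 0 → [-6, -3.75]
midpoint -4.875: f = 2.845703 > 0 → [-6, -4.875]
midpoint -5.4375: f = -12.4978 < 0 → [-5.4375, -4.875]
midpoint -5.15625: f = -3.998 < 0 → [-5.15625, -4.875]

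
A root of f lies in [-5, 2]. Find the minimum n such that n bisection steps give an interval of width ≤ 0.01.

10

Width after n steps is 7/2^n. Need 2^n ≥ 7/0.01 = 700.
2^9 = 512 < 700 ≤ 2^10 = 1024, so n = 10.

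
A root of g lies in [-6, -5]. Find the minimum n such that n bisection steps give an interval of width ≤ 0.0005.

11

Width after n steps is 1/2^n. Need 2^n ≥ 1/0.0005 = 2000.
2^10 = 1024 < 2000 ≤ 2^11 = 2048, so n = 11.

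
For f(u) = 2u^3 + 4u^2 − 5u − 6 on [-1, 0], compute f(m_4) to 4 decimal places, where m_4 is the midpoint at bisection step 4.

f(-0.5) = -2.75 < 0, so the root lies in [-1, -0.5]
f(-0.75) = -0.84375 < 0, so the root lies in [-1, -0.75]
f(-0.875) = 0.097656 > 0, so the root lies in [-0.875, -0.75]
f(-0.8125) = -0.3696 < 0, so the root lies in [-0.875, -0.8125]

-0.3696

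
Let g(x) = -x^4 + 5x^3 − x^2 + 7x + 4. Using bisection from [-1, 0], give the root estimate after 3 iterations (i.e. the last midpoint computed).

x = -0.5 gives g = -0.4375, negative; keep [-0.5, 0]
x = -0.25 gives g = 2.105469, positive; keep [-0.5, -0.25]
x = -0.375 gives g = 0.950928, positive; keep [-0.5, -0.375]

-0.375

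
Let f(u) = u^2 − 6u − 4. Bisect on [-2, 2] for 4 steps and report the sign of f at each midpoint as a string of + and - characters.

-+-+

midpoint 0: f = -4 < 0 → [-2, 0]
midpoint -1: f = 3 > 0 → [-1, 0]
midpoint -0.5: f = -0.75 < 0 → [-1, -0.5]
midpoint -0.75: f = 1.0625 > 0 → [-0.75, -0.5]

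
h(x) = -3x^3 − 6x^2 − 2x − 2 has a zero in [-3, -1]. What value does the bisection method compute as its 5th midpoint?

-1.8125

midpoint -2: h = 2 > 0 → [-2, -1]
midpoint -1.5: h = -2.375 < 0 → [-2, -1.5]
midpoint -1.75: h = -0.796875 < 0 → [-2, -1.75]
midpoint -1.875: h = 0.4316 > 0 → [-1.875, -1.75]
midpoint -1.8125: h = -0.2229 < 0 → [-1.875, -1.8125]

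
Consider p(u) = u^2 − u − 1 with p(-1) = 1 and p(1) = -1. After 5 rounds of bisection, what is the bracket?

p(0) = -1 < 0, so the root lies in [-1, 0]
p(-0.5) = -0.25 < 0, so the root lies in [-1, -0.5]
p(-0.75) = 0.3125 > 0, so the root lies in [-0.75, -0.5]
p(-0.625) = 0.0156 > 0, so the root lies in [-0.625, -0.5]
p(-0.5625) = -0.1211 < 0, so the root lies in [-0.625, -0.5625]

[-0.625, -0.5625]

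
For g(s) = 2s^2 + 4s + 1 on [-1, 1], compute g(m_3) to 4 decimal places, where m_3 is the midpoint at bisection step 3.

0.1250

g(0) = 1 > 0, so the root lies in [-1, 0]
g(-0.5) = -0.5 < 0, so the root lies in [-0.5, 0]
g(-0.25) = 0.125 > 0, so the root lies in [-0.5, -0.25]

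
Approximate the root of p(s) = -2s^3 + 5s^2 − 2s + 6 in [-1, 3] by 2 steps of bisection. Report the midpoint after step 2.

2

m = 1, p(m) = 7 (+); new bracket [1, 3]
m = 2, p(m) = 6 (+); new bracket [2, 3]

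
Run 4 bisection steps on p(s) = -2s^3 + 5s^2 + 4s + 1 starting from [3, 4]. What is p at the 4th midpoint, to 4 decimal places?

m = 3.5, p(m) = -9.5 (−); new bracket [3, 3.5]
m = 3.25, p(m) = -1.84375 (−); new bracket [3, 3.25]
m = 3.125, p(m) = 1.292969 (+); new bracket [3.125, 3.25]
m = 3.1875, p(m) = -0.2202 (−); new bracket [3.125, 3.1875]

-0.2202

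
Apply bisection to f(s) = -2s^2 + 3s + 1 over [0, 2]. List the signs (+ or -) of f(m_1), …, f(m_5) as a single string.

s = 1 gives f = 2, positive; keep [1, 2]
s = 1.5 gives f = 1, positive; keep [1.5, 2]
s = 1.75 gives f = 0.125, positive; keep [1.75, 2]
s = 1.875 gives f = -0.4062, negative; keep [1.75, 1.875]
s = 1.8125 gives f = -0.1328, negative; keep [1.75, 1.8125]

+++--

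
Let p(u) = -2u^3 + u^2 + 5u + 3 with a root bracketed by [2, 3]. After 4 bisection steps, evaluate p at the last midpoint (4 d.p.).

midpoint 2.5: p = -9.5 < 0 → [2, 2.5]
midpoint 2.25: p = -3.46875 < 0 → [2, 2.25]
midpoint 2.125: p = -1.050781 < 0 → [2, 2.125]
midpoint 2.0625: p = 0.019 > 0 → [2.0625, 2.125]

0.0190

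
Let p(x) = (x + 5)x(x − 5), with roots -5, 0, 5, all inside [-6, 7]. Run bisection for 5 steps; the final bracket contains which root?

midpoint 0.5: p = -12.375 < 0 → [0.5, 7]
midpoint 3.75: p = -41.015625 < 0 → [3.75, 7]
midpoint 5.375: p = 20.912109 > 0 → [3.75, 5.375]
midpoint 4.5625: p = -19.0876 < 0 → [4.5625, 5.375]
midpoint 4.96875: p = -1.5479 < 0 → [4.96875, 5.375]

5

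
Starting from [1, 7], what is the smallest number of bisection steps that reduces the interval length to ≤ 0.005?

Width after n steps is 6/2^n. Need 2^n ≥ 6/0.005 = 1200.
2^10 = 1024 < 1200 ≤ 2^11 = 2048, so n = 11.

11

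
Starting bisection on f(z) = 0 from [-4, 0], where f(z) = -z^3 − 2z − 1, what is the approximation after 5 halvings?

-0.375

m = -2, f(m) = 11 (+); new bracket [-2, 0]
m = -1, f(m) = 2 (+); new bracket [-1, 0]
m = -0.5, f(m) = 0.125 (+); new bracket [-0.5, 0]
m = -0.25, f(m) = -0.4844 (−); new bracket [-0.5, -0.25]
m = -0.375, f(m) = -0.1973 (−); new bracket [-0.5, -0.375]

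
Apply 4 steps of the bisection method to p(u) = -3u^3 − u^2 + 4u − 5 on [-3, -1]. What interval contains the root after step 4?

u = -2 gives p = 7, positive; keep [-2, -1]
u = -1.5 gives p = -3.125, negative; keep [-2, -1.5]
u = -1.75 gives p = 1.015625, positive; keep [-1.75, -1.5]
u = -1.625 gives p = -1.2676, negative; keep [-1.75, -1.625]

[-1.75, -1.625]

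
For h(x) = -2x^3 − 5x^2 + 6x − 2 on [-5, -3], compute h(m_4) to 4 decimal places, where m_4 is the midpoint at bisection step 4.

-2.3164

h(-4) = 22 > 0, so the root lies in [-4, -3]
h(-3.5) = 1.5 > 0, so the root lies in [-3.5, -3]
h(-3.25) = -5.65625 < 0, so the root lies in [-3.5, -3.25]
h(-3.375) = -2.3164 < 0, so the root lies in [-3.5, -3.375]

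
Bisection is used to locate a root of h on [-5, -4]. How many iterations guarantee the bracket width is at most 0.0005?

Width after n steps is 1/2^n. Need 2^n ≥ 1/0.0005 = 2000.
2^10 = 1024 < 2000 ≤ 2^11 = 2048, so n = 11.

11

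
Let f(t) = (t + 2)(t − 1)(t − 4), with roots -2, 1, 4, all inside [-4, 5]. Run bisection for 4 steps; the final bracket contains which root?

-2

f(0.5) = 4.375 > 0, so the root lies in [-4, 0.5]
f(-1.75) = 3.953125 > 0, so the root lies in [-4, -1.75]
f(-2.875) = -23.310547 < 0, so the root lies in [-2.875, -1.75]
f(-2.3125) = -6.5344 < 0, so the root lies in [-2.3125, -1.75]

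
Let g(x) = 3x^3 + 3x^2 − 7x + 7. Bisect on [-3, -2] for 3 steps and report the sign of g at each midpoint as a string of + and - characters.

g(-2.5) = -3.625 < 0, so the root lies in [-2.5, -2]
g(-2.25) = 3.765625 > 0, so the root lies in [-2.5, -2.25]
g(-2.375) = 0.357422 > 0, so the root lies in [-2.5, -2.375]

-++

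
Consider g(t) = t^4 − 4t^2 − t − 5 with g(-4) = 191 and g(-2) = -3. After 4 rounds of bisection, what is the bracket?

midpoint -3: g = 43 > 0 → [-3, -2]
midpoint -2.5: g = 11.5625 > 0 → [-2.5, -2]
midpoint -2.25: g = 2.628906 > 0 → [-2.25, -2]
midpoint -2.125: g = -0.5466 < 0 → [-2.25, -2.125]

[-2.25, -2.125]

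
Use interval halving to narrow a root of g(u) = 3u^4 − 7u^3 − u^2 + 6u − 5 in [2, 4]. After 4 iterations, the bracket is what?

[2.125, 2.25]

g(3) = 58 > 0, so the root lies in [2, 3]
g(2.5) = 11.5625 > 0, so the root lies in [2, 2.5]
g(2.25) = 0.589844 > 0, so the root lies in [2, 2.25]
g(2.125) = -2.7629 < 0, so the root lies in [2.125, 2.25]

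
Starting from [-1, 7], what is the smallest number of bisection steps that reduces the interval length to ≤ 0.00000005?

Width after n steps is 8/2^n. Need 2^n ≥ 8/0.00000005 = 160000000.
2^27 = 134217728 < 160000000 ≤ 2^28 = 268435456, so n = 28.

28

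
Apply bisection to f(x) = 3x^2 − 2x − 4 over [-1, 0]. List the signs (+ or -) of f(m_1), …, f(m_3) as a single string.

--+

m = -0.5, f(m) = -2.25 (−); new bracket [-1, -0.5]
m = -0.75, f(m) = -0.8125 (−); new bracket [-1, -0.75]
m = -0.875, f(m) = 0.046875 (+); new bracket [-0.875, -0.75]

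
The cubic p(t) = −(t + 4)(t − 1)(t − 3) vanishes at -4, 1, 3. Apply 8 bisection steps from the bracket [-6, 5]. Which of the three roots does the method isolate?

m = -0.5, p(m) = -18.375 (−); new bracket [-6, -0.5]
m = -3.25, p(m) = -19.921875 (−); new bracket [-6, -3.25]
m = -4.625, p(m) = 26.806641 (+); new bracket [-4.625, -3.25]
m = -3.9375, p(m) = -2.1409 (−); new bracket [-4.625, -3.9375]
m = -4.28125, p(m) = 10.8152 (+); new bracket [-4.28125, -3.9375]
m = -4.109375, p(m) = 3.973 (+); new bracket [-4.109375, -3.9375]
m = -4.0234375, p(m) = 0.8269 (+); new bracket [-4.0234375, -3.9375]
m = -3.98046875, p(m) = -0.679 (−); new bracket [-4.0234375, -3.98046875]

-4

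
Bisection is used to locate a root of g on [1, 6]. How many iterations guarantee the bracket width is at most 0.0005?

Width after n steps is 5/2^n. Need 2^n ≥ 5/0.0005 = 10000.
2^13 = 8192 < 10000 ≤ 2^14 = 16384, so n = 14.

14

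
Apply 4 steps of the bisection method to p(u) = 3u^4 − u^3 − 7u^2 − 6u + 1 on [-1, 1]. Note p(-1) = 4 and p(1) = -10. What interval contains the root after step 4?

[0.125, 0.25]

p(0) = 1 > 0, so the root lies in [0, 1]
p(0.5) = -3.6875 < 0, so the root lies in [0, 0.5]
p(0.25) = -0.941406 < 0, so the root lies in [0, 0.25]
p(0.125) = 0.1394 > 0, so the root lies in [0.125, 0.25]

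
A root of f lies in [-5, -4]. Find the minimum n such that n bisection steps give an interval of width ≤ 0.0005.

Width after n steps is 1/2^n. Need 2^n ≥ 1/0.0005 = 2000.
2^10 = 1024 < 2000 ≤ 2^11 = 2048, so n = 11.

11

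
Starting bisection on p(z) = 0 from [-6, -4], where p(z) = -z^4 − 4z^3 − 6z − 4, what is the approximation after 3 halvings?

-4.25

p(-5) = -99 < 0, so the root lies in [-5, -4]
p(-4.5) = -22.5625 < 0, so the root lies in [-4.5, -4]
p(-4.25) = 2.308594 > 0, so the root lies in [-4.5, -4.25]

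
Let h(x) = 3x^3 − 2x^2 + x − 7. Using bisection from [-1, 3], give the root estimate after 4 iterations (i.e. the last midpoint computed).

x = 1 gives h = -5, negative; keep [1, 3]
x = 2 gives h = 11, positive; keep [1, 2]
x = 1.5 gives h = 0.125, positive; keep [1, 1.5]
x = 1.25 gives h = -3.0156, negative; keep [1.25, 1.5]

1.25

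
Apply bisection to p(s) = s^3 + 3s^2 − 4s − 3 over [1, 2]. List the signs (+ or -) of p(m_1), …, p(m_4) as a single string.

+--+

midpoint 1.5: p = 1.125 > 0 → [1, 1.5]
midpoint 1.25: p = -1.359375 < 0 → [1.25, 1.5]
midpoint 1.375: p = -0.228516 < 0 → [1.375, 1.5]
midpoint 1.4375: p = 0.4197 > 0 → [1.375, 1.4375]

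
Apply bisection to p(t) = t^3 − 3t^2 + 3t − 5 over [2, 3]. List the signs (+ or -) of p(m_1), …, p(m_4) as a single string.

m = 2.5, p(m) = -0.625 (−); new bracket [2.5, 3]
m = 2.75, p(m) = 1.359375 (+); new bracket [2.5, 2.75]
m = 2.625, p(m) = 0.291016 (+); new bracket [2.5, 2.625]
m = 2.5625, p(m) = -0.1853 (−); new bracket [2.5625, 2.625]

-++-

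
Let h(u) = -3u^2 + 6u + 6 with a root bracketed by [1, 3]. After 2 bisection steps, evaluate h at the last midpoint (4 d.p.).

u = 2 gives h = 6, positive; keep [2, 3]
u = 2.5 gives h = 2.25, positive; keep [2.5, 3]

2.2500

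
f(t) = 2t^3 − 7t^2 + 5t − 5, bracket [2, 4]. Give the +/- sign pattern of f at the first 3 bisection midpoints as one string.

f(3) = 1 > 0, so the root lies in [2, 3]
f(2.5) = -5 < 0, so the root lies in [2.5, 3]
f(2.75) = -2.59375 < 0, so the root lies in [2.75, 3]

+--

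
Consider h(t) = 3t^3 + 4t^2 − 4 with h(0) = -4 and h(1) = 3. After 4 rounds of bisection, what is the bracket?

[0.75, 0.8125]

h(0.5) = -2.625 < 0, so the root lies in [0.5, 1]
h(0.75) = -0.484375 < 0, so the root lies in [0.75, 1]
h(0.875) = 1.072266 > 0, so the root lies in [0.75, 0.875]
h(0.8125) = 0.2498 > 0, so the root lies in [0.75, 0.8125]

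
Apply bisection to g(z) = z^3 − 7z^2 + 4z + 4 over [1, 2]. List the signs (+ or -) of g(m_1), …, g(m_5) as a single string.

m = 1.5, g(m) = -2.375 (−); new bracket [1, 1.5]
m = 1.25, g(m) = 0.015625 (+); new bracket [1.25, 1.5]
m = 1.375, g(m) = -1.134766 (−); new bracket [1.25, 1.375]
m = 1.3125, g(m) = -0.5476 (−); new bracket [1.25, 1.3125]
m = 1.28125, g(m) = -0.2629 (−); new bracket [1.25, 1.28125]

-+---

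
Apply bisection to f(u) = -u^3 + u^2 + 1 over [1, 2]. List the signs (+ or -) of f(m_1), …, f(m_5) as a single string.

midpoint 1.5: f = -0.125 < 0 → [1, 1.5]
midpoint 1.25: f = 0.609375 > 0 → [1.25, 1.5]
midpoint 1.375: f = 0.291016 > 0 → [1.375, 1.5]
midpoint 1.4375: f = 0.0959 > 0 → [1.4375, 1.5]
midpoint 1.46875: f = -0.0112 < 0 → [1.4375, 1.46875]

-+++-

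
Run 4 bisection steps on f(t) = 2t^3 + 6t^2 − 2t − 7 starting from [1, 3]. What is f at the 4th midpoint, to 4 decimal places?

midpoint 2: f = 29 > 0 → [1, 2]
midpoint 1.5: f = 10.25 > 0 → [1, 1.5]
midpoint 1.25: f = 3.78125 > 0 → [1, 1.25]
midpoint 1.125: f = 1.1914 > 0 → [1, 1.125]

1.1914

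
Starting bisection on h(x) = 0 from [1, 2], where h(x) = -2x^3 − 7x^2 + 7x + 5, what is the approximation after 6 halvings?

1.203125

x = 1.5 gives h = -7, negative; keep [1, 1.5]
x = 1.25 gives h = -1.09375, negative; keep [1, 1.25]
x = 1.125 gives h = 1.167969, positive; keep [1.125, 1.25]
x = 1.1875 gives h = 0.0923, positive; keep [1.1875, 1.25]
x = 1.21875 gives h = -0.4868, negative; keep [1.1875, 1.21875]
x = 1.203125 gives h = -0.1938, negative; keep [1.1875, 1.203125]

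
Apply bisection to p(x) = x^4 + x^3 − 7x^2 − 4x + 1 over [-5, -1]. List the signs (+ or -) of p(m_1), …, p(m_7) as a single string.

+----++

p(-3) = 4 > 0, so the root lies in [-3, -1]
p(-2) = -11 < 0, so the root lies in [-3, -2]
p(-2.5) = -9.3125 < 0, so the root lies in [-3, -2.5]
p(-2.75) = -4.543 < 0, so the root lies in [-3, -2.75]
p(-2.875) = -0.8025 < 0, so the root lies in [-3, -2.875]
p(-2.9375) = 1.4583 > 0, so the root lies in [-2.9375, -2.875]
p(-2.90625) = 0.2937 > 0, so the root lies in [-2.90625, -2.875]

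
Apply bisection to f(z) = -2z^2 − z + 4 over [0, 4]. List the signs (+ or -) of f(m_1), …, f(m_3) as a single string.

midpoint 2: f = -6 < 0 → [0, 2]
midpoint 1: f = 1 > 0 → [1, 2]
midpoint 1.5: f = -2 < 0 → [1, 1.5]

-+-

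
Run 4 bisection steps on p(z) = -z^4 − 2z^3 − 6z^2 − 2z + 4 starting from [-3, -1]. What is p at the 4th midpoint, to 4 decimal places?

-0.0979

midpoint -2: p = -16 < 0 → [-2, -1]
midpoint -1.5: p = -4.8125 < 0 → [-1.5, -1]
midpoint -1.25: p = -1.410156 < 0 → [-1.25, -1]
midpoint -1.125: p = -0.0979 < 0 → [-1.125, -1]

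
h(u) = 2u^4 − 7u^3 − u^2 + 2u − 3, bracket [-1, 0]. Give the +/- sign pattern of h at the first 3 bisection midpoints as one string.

midpoint -0.5: h = -3.25 < 0 → [-1, -0.5]
midpoint -0.75: h = -1.476562 < 0 → [-1, -0.75]
midpoint -0.875: h = 0.346191 > 0 → [-0.875, -0.75]

--+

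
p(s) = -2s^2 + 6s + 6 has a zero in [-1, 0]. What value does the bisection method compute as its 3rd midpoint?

p(-0.5) = 2.5 > 0, so the root lies in [-1, -0.5]
p(-0.75) = 0.375 > 0, so the root lies in [-1, -0.75]
p(-0.875) = -0.78125 < 0, so the root lies in [-0.875, -0.75]

-0.875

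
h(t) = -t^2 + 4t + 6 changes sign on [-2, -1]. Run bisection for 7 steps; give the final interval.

[-1.1640625, -1.15625]

h(-1.5) = -2.25 < 0, so the root lies in [-1.5, -1]
h(-1.25) = -0.5625 < 0, so the root lies in [-1.25, -1]
h(-1.125) = 0.234375 > 0, so the root lies in [-1.25, -1.125]
h(-1.1875) = -0.1602 < 0, so the root lies in [-1.1875, -1.125]
h(-1.15625) = 0.0381 > 0, so the root lies in [-1.1875, -1.15625]
h(-1.171875) = -0.0608 < 0, so the root lies in [-1.171875, -1.15625]
h(-1.1640625) = -0.0113 < 0, so the root lies in [-1.1640625, -1.15625]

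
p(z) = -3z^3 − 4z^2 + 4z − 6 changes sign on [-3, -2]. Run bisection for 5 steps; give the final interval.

[-2.3125, -2.28125]

p(-2.5) = 5.875 > 0, so the root lies in [-2.5, -2]
p(-2.25) = -1.078125 < 0, so the root lies in [-2.5, -2.25]
p(-2.375) = 2.126953 > 0, so the root lies in [-2.375, -2.25]
p(-2.3125) = 0.4587 > 0, so the root lies in [-2.3125, -2.25]
p(-2.28125) = -0.3258 < 0, so the root lies in [-2.3125, -2.28125]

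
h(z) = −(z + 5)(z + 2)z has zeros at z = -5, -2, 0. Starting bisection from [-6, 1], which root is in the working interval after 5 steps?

-5

midpoint -2.5: h = -3.125 < 0 → [-6, -2.5]
midpoint -4.25: h = -7.171875 < 0 → [-6, -4.25]
midpoint -5.125: h = 2.001953 > 0 → [-5.125, -4.25]
midpoint -4.6875: h = -3.9368 < 0 → [-5.125, -4.6875]
midpoint -4.90625: h = -1.3368 < 0 → [-5.125, -4.90625]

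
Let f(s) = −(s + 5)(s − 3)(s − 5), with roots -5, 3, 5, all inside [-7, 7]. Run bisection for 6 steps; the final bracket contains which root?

m = 0, f(m) = -75 (−); new bracket [-7, 0]
m = -3.5, f(m) = -82.875 (−); new bracket [-7, -3.5]
m = -5.25, f(m) = 21.140625 (+); new bracket [-5.25, -3.5]
m = -4.375, f(m) = -43.2129 (−); new bracket [-5.25, -4.375]
m = -4.8125, f(m) = -14.3738 (−); new bracket [-5.25, -4.8125]
m = -5.03125, f(m) = 2.5176 (+); new bracket [-5.03125, -4.8125]

-5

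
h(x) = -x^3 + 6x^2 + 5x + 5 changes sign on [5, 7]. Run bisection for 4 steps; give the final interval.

x = 6 gives h = 35, positive; keep [6, 7]
x = 6.5 gives h = 16.375, positive; keep [6.5, 7]
x = 6.75 gives h = 4.578125, positive; keep [6.75, 7]
x = 6.875 gives h = -1.9824, negative; keep [6.75, 6.875]

[6.75, 6.875]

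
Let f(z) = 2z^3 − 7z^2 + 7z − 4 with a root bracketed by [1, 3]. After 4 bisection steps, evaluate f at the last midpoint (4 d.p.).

-0.0664

m = 2, f(m) = -2 (−); new bracket [2, 3]
m = 2.5, f(m) = 1 (+); new bracket [2, 2.5]
m = 2.25, f(m) = -0.90625 (−); new bracket [2.25, 2.5]
m = 2.375, f(m) = -0.0664 (−); new bracket [2.375, 2.5]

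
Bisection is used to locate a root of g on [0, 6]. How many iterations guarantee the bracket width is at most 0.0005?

Width after n steps is 6/2^n. Need 2^n ≥ 6/0.0005 = 12000.
2^13 = 8192 < 12000 ≤ 2^14 = 16384, so n = 14.

14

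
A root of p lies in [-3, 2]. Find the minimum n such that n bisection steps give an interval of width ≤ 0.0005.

Width after n steps is 5/2^n. Need 2^n ≥ 5/0.0005 = 10000.
2^13 = 8192 < 10000 ≤ 2^14 = 16384, so n = 14.

14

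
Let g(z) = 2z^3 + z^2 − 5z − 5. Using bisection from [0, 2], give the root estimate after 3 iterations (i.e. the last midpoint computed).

m = 1, g(m) = -7 (−); new bracket [1, 2]
m = 1.5, g(m) = -3.5 (−); new bracket [1.5, 2]
m = 1.75, g(m) = 0.03125 (+); new bracket [1.5, 1.75]

1.75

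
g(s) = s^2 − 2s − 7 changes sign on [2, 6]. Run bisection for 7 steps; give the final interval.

[3.8125, 3.84375]

m = 4, g(m) = 1 (+); new bracket [2, 4]
m = 3, g(m) = -4 (−); new bracket [3, 4]
m = 3.5, g(m) = -1.75 (−); new bracket [3.5, 4]
m = 3.75, g(m) = -0.4375 (−); new bracket [3.75, 4]
m = 3.875, g(m) = 0.2656 (+); new bracket [3.75, 3.875]
m = 3.8125, g(m) = -0.0898 (−); new bracket [3.8125, 3.875]
m = 3.84375, g(m) = 0.0869 (+); new bracket [3.8125, 3.84375]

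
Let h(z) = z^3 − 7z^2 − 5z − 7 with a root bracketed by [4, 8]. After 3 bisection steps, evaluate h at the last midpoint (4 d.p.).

-16.3750

z = 6 gives h = -73, negative; keep [6, 8]
z = 7 gives h = -42, negative; keep [7, 8]
z = 7.5 gives h = -16.375, negative; keep [7.5, 8]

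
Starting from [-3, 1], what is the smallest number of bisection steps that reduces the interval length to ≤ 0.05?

Width after n steps is 4/2^n. Need 2^n ≥ 4/0.05 = 80.
2^6 = 64 < 80 ≤ 2^7 = 128, so n = 7.

7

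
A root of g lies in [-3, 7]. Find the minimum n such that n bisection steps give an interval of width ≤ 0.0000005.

Width after n steps is 10/2^n. Need 2^n ≥ 10/0.0000005 = 20000000.
2^24 = 16777216 < 20000000 ≤ 2^25 = 33554432, so n = 25.

25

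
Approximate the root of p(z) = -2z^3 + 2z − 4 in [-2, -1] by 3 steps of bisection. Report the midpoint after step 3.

z = -1.5 gives p = -0.25, negative; keep [-2, -1.5]
z = -1.75 gives p = 3.21875, positive; keep [-1.75, -1.5]
z = -1.625 gives p = 1.332031, positive; keep [-1.625, -1.5]

-1.625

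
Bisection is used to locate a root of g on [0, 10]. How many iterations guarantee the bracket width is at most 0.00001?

Width after n steps is 10/2^n. Need 2^n ≥ 10/0.00001 = 1000000.
2^19 = 524288 < 1000000 ≤ 2^20 = 1048576, so n = 20.

20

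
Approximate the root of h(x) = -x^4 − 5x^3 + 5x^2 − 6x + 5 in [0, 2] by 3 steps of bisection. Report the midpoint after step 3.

x = 1 gives h = -2, negative; keep [0, 1]
x = 0.5 gives h = 2.5625, positive; keep [0.5, 1]
x = 0.75 gives h = 0.886719, positive; keep [0.75, 1]

0.75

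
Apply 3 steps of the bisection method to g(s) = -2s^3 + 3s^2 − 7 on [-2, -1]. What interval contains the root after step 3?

[-1.25, -1.125]

g(-1.5) = 6.5 > 0, so the root lies in [-1.5, -1]
g(-1.25) = 1.59375 > 0, so the root lies in [-1.25, -1]
g(-1.125) = -0.355469 < 0, so the root lies in [-1.25, -1.125]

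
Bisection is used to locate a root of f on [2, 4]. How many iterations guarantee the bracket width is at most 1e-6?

21

Width after n steps is 2/2^n. Need 2^n ≥ 2/1e-6 = 2000000.
2^20 = 1048576 < 2000000 ≤ 2^21 = 2097152, so n = 21.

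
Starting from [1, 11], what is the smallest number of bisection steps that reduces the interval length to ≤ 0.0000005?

25

Width after n steps is 10/2^n. Need 2^n ≥ 10/0.0000005 = 20000000.
2^24 = 16777216 < 20000000 ≤ 2^25 = 33554432, so n = 25.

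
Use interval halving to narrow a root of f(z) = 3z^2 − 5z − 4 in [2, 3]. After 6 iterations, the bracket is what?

[2.25, 2.265625]

f(2.5) = 2.25 > 0, so the root lies in [2, 2.5]
f(2.25) = -0.0625 < 0, so the root lies in [2.25, 2.5]
f(2.375) = 1.046875 > 0, so the root lies in [2.25, 2.375]
f(2.3125) = 0.4805 > 0, so the root lies in [2.25, 2.3125]
f(2.28125) = 0.2061 > 0, so the root lies in [2.25, 2.28125]
f(2.265625) = 0.071 > 0, so the root lies in [2.25, 2.265625]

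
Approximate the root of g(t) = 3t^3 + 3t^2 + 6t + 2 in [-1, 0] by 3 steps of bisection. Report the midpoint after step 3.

-0.375

t = -0.5 gives g = -0.625, negative; keep [-0.5, 0]
t = -0.25 gives g = 0.640625, positive; keep [-0.5, -0.25]
t = -0.375 gives g = 0.013672, positive; keep [-0.5, -0.375]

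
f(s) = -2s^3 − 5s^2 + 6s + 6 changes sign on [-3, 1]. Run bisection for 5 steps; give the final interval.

[-0.75, -0.625]

s = -1 gives f = -3, negative; keep [-1, 1]
s = 0 gives f = 6, positive; keep [-1, 0]
s = -0.5 gives f = 2, positive; keep [-1, -0.5]
s = -0.75 gives f = -0.4688, negative; keep [-0.75, -0.5]
s = -0.625 gives f = 0.7852, positive; keep [-0.75, -0.625]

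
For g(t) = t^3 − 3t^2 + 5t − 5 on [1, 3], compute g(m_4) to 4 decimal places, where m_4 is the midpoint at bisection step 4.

0.4199

g(2) = 1 > 0, so the root lies in [1, 2]
g(1.5) = -0.875 < 0, so the root lies in [1.5, 2]
g(1.75) = -0.078125 < 0, so the root lies in [1.75, 2]
g(1.875) = 0.4199 > 0, so the root lies in [1.75, 1.875]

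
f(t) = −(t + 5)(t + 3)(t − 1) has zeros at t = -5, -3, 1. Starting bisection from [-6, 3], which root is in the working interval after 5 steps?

t = -1.5 gives f = 13.125, positive; keep [-1.5, 3]
t = 0.75 gives f = 5.390625, positive; keep [0.75, 3]
t = 1.875 gives f = -29.326172, negative; keep [0.75, 1.875]
t = 1.3125 gives f = -8.5071, negative; keep [0.75, 1.3125]
t = 1.03125 gives f = -0.7598, negative; keep [0.75, 1.03125]

1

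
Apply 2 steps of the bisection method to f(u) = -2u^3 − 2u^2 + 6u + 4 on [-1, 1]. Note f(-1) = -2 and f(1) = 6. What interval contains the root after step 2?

midpoint 0: f = 4 > 0 → [-1, 0]
midpoint -0.5: f = 0.75 > 0 → [-1, -0.5]

[-1, -0.5]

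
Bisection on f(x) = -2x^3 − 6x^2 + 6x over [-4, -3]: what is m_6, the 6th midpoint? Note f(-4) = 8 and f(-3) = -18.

m = -3.5, f(m) = -8.75 (−); new bracket [-4, -3.5]
m = -3.75, f(m) = -1.40625 (−); new bracket [-4, -3.75]
m = -3.875, f(m) = 3.027344 (+); new bracket [-3.875, -3.75]
m = -3.8125, f(m) = 0.7446 (+); new bracket [-3.8125, -3.75]
m = -3.78125, f(m) = -0.3471 (−); new bracket [-3.8125, -3.78125]
m = -3.796875, f(m) = 0.1947 (+); new bracket [-3.796875, -3.78125]

-3.796875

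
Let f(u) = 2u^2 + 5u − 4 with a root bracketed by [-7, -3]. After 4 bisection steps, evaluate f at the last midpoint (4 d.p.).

0.8750

f(-5) = 21 > 0, so the root lies in [-5, -3]
f(-4) = 8 > 0, so the root lies in [-4, -3]
f(-3.5) = 3 > 0, so the root lies in [-3.5, -3]
f(-3.25) = 0.875 > 0, so the root lies in [-3.25, -3]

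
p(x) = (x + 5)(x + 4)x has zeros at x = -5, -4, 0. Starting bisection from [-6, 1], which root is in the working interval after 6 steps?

0

m = -2.5, p(m) = -9.375 (−); new bracket [-2.5, 1]
m = -0.75, p(m) = -10.359375 (−); new bracket [-0.75, 1]
m = 0.125, p(m) = 2.642578 (+); new bracket [-0.75, 0.125]
m = -0.3125, p(m) = -5.4016 (−); new bracket [-0.3125, 0.125]
m = -0.09375, p(m) = -1.7967 (−); new bracket [-0.09375, 0.125]
m = 0.015625, p(m) = 0.3147 (+); new bracket [-0.09375, 0.015625]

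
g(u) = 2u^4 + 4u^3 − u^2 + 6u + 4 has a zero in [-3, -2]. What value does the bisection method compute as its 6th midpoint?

m = -2.5, g(m) = -1.625 (−); new bracket [-3, -2.5]
m = -2.75, g(m) = 11.132812 (+); new bracket [-2.75, -2.5]
m = -2.625, g(m) = 3.969238 (+); new bracket [-2.625, -2.5]
m = -2.5625, g(m) = 0.9883 (+); new bracket [-2.5625, -2.5]
m = -2.53125, g(m) = -0.3628 (−); new bracket [-2.5625, -2.53125]
m = -2.546875, g(m) = 0.3015 (+); new bracket [-2.546875, -2.53125]

-2.546875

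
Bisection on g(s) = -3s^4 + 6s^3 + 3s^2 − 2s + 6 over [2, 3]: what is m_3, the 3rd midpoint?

2.375

midpoint 2.5: g = -3.6875 < 0 → [2, 2.5]
midpoint 2.25: g = 8.144531 > 0 → [2.25, 2.5]
midpoint 2.375: g = 3.10083 > 0 → [2.375, 2.5]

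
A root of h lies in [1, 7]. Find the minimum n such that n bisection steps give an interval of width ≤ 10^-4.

16

Width after n steps is 6/2^n. Need 2^n ≥ 6/10^-4 = 60000.
2^15 = 32768 < 60000 ≤ 2^16 = 65536, so n = 16.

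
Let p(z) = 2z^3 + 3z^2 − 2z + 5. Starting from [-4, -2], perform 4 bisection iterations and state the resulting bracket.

[-2.375, -2.25]

p(-3) = -16 < 0, so the root lies in [-3, -2]
p(-2.5) = -2.5 < 0, so the root lies in [-2.5, -2]
p(-2.25) = 1.90625 > 0, so the root lies in [-2.5, -2.25]
p(-2.375) = -0.1211 < 0, so the root lies in [-2.375, -2.25]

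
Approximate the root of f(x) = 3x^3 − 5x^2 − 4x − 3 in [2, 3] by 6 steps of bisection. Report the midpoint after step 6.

2.390625

f(2.5) = 2.625 > 0, so the root lies in [2, 2.5]
f(2.25) = -3.140625 < 0, so the root lies in [2.25, 2.5]
f(2.375) = -0.513672 < 0, so the root lies in [2.375, 2.5]
f(2.4375) = 0.9895 > 0, so the root lies in [2.375, 2.4375]
f(2.40625) = 0.2216 > 0, so the root lies in [2.375, 2.40625]
f(2.390625) = -0.15 < 0, so the root lies in [2.390625, 2.40625]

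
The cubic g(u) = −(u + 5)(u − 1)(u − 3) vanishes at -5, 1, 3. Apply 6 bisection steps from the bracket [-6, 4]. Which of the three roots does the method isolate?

midpoint -1: g = -32 < 0 → [-6, -1]
midpoint -3.5: g = -43.875 < 0 → [-6, -3.5]
midpoint -4.75: g = -11.140625 < 0 → [-6, -4.75]
midpoint -5.375: g = 20.0215 > 0 → [-5.375, -4.75]
midpoint -5.0625: g = 3.0549 > 0 → [-5.0625, -4.75]
midpoint -4.90625: g = -4.3778 < 0 → [-5.0625, -4.90625]

-5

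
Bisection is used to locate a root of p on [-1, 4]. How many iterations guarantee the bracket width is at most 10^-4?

Width after n steps is 5/2^n. Need 2^n ≥ 5/10^-4 = 50000.
2^15 = 32768 < 50000 ≤ 2^16 = 65536, so n = 16.

16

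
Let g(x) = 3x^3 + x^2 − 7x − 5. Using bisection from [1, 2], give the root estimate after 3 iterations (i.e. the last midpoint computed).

m = 1.5, g(m) = -3.125 (−); new bracket [1.5, 2]
m = 1.75, g(m) = 1.890625 (+); new bracket [1.5, 1.75]
m = 1.625, g(m) = -0.861328 (−); new bracket [1.625, 1.75]

1.625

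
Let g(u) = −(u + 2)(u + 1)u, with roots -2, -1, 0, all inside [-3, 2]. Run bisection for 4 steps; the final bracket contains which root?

0

u = -0.5 gives g = 0.375, positive; keep [-0.5, 2]
u = 0.75 gives g = -3.609375, negative; keep [-0.5, 0.75]
u = 0.125 gives g = -0.298828, negative; keep [-0.5, 0.125]
u = -0.1875 gives g = 0.2761, positive; keep [-0.1875, 0.125]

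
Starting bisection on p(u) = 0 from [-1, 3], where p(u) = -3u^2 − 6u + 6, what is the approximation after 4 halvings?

0.75

p(1) = -3 < 0, so the root lies in [-1, 1]
p(0) = 6 > 0, so the root lies in [0, 1]
p(0.5) = 2.25 > 0, so the root lies in [0.5, 1]
p(0.75) = -0.1875 < 0, so the root lies in [0.5, 0.75]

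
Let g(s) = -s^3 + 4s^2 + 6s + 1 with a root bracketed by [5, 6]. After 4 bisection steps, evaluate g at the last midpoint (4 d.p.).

midpoint 5.5: g = -11.375 < 0 → [5, 5.5]
midpoint 5.25: g = -1.953125 < 0 → [5, 5.25]
midpoint 5.125: g = 2.201172 > 0 → [5.125, 5.25]
midpoint 5.1875: g = 0.1692 > 0 → [5.1875, 5.25]

0.1692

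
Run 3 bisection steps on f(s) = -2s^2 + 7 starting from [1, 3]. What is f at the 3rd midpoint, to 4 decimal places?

midpoint 2: f = -1 < 0 → [1, 2]
midpoint 1.5: f = 2.5 > 0 → [1.5, 2]
midpoint 1.75: f = 0.875 > 0 → [1.75, 2]

0.8750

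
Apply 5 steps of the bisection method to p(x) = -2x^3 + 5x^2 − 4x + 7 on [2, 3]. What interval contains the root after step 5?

p(2.5) = -3 < 0, so the root lies in [2, 2.5]
p(2.25) = 0.53125 > 0, so the root lies in [2.25, 2.5]
p(2.375) = -1.089844 < 0, so the root lies in [2.25, 2.375]
p(2.3125) = -0.2446 < 0, so the root lies in [2.25, 2.3125]
p(2.28125) = 0.1518 > 0, so the root lies in [2.28125, 2.3125]

[2.28125, 2.3125]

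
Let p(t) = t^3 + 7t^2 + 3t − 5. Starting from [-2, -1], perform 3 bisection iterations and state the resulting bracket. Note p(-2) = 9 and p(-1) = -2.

[-1.25, -1.125]

p(-1.5) = 2.875 > 0, so the root lies in [-1.5, -1]
p(-1.25) = 0.234375 > 0, so the root lies in [-1.25, -1]
p(-1.125) = -0.939453 < 0, so the root lies in [-1.25, -1.125]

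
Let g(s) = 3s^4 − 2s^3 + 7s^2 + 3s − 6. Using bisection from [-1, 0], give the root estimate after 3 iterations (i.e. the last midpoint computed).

g(-0.5) = -5.3125 < 0, so the root lies in [-1, -0.5]
g(-0.75) = -2.519531 < 0, so the root lies in [-1, -0.75]
g(-0.875) = -0.167236 < 0, so the root lies in [-1, -0.875]

-0.875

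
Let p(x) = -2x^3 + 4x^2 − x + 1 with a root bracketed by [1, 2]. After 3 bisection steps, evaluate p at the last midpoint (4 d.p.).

0.0039

m = 1.5, p(m) = 1.75 (+); new bracket [1.5, 2]
m = 1.75, p(m) = 0.78125 (+); new bracket [1.75, 2]
m = 1.875, p(m) = 0.003906 (+); new bracket [1.875, 2]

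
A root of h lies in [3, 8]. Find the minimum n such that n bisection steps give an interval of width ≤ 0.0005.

Width after n steps is 5/2^n. Need 2^n ≥ 5/0.0005 = 10000.
2^13 = 8192 < 10000 ≤ 2^14 = 16384, so n = 14.

14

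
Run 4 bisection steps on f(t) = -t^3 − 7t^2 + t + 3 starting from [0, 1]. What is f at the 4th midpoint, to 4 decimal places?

m = 0.5, f(m) = 1.625 (+); new bracket [0.5, 1]
m = 0.75, f(m) = -0.609375 (−); new bracket [0.5, 0.75]
m = 0.625, f(m) = 0.646484 (+); new bracket [0.625, 0.75]
m = 0.6875, f(m) = 0.054 (+); new bracket [0.6875, 0.75]

0.0540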